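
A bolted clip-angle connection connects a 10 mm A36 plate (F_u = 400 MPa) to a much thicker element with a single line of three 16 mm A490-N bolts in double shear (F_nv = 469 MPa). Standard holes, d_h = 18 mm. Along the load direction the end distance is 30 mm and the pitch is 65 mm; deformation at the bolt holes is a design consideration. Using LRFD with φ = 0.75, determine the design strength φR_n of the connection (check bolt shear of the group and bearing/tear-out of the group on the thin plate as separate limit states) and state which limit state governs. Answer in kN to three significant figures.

Bolt shear: A_b = π·16²/4 = 201.1 mm²; R_n = 469 × 201.1 × 3 × 2 / 1000 = 565.8 kN → 0.75 × 565.8 = 424 kN.
Bearing (1.2 l_c t F_u ≤ 2.4 d t F_u): upper limit = 2.4·16·10·400 / 1000 = 153.6 kN.
  Edge l_c = 30 − 18/2 = 21 → r_n = 100.8 kN; interior l_c = 65 − 18 = 47 → r_n = 153.6 kN.
  R_n,bearing = 1·100.8 + 2·153.6 = 408 kN → 0.75 × 408 = 306 kN.
Bearing governs: 306 kN.

306 kN (bearing governs)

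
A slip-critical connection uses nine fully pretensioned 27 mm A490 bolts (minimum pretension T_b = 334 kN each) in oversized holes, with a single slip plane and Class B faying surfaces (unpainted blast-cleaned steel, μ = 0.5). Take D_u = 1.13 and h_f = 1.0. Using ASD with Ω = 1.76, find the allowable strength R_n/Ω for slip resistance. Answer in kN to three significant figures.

R_n = μ · D_u · h_f · T_b · n_s · n_b = 0.5 × 1.13 × 1.0 × 334 × 1 × 9 = 1698 kN.
Allowable strength R_n/Ω = 1698 / 1.76 = 965 kN.

965 kN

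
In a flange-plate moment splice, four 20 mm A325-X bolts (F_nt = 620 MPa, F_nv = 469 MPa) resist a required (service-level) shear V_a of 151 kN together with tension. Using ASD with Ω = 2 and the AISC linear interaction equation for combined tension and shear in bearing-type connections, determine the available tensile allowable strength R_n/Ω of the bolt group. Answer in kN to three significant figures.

307 kN

A_b = π·20²/4 = 314.2 mm²; f_rv = 151 × 1000 / (4 × 314.2) = 120.2 MPa.
F'_nt = 1.3 F_nt − (Ω F_nt / F_nv) f_rv = 1.3·620 − (2·620/469)·120.2 = 488.3 MPa, capped at F_nt → F'_nt = 488.3 MPa.
R_n = F'_nt · A_b · n = 488.3 × 314.2 × 4 / 1000 = 613.6 kN.
Allowable strength R_n/Ω = 613.6 / 2 = 307 kN.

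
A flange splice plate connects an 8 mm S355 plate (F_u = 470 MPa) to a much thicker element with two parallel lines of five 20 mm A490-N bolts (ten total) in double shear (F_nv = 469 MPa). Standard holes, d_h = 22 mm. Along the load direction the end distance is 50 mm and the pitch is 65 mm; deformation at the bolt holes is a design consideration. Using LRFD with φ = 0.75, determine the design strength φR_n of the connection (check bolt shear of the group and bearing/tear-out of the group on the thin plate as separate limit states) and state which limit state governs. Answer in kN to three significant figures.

1350 kN (bearing governs)

Bolt shear: A_b = π·20²/4 = 314.2 mm²; R_n = 469 × 314.2 × 10 × 2 / 1000 = 2947 kN → 0.75 × 2947 = 2210 kN.
Bearing (1.2 l_c t F_u ≤ 2.4 d t F_u): upper limit = 2.4·20·8·470 / 1000 = 180.5 kN.
  Edge l_c = 50 − 22/2 = 39 → r_n = 176 kN; interior l_c = 65 − 22 = 43 → r_n = 180.5 kN.
  R_n,bearing = 2·176 + 8·180.5 = 1796 kN → 0.75 × 1796 = 1350 kN.
Bearing governs: 1350 kN.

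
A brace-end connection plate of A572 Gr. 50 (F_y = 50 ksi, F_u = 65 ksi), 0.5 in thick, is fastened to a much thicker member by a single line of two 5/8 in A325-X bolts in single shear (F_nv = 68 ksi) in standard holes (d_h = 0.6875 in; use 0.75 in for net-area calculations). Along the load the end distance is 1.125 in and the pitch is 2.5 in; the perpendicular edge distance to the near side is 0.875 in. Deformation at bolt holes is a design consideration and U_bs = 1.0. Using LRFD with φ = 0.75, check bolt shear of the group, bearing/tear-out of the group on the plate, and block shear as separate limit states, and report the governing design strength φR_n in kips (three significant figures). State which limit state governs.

Bolt shear: A_b = π·0.625²/4 = 0.3068 in²; R_n = 68 × 0.3068 × 2 × 1 = 41.72 kips → 0.75 × 41.72 = 31.3 kips.
Bearing: edge l_c = 0.7812, r_n = 30.47 kips; interior l_c = 1.812, r_n = 48.75 kips; R_n = 30.47 + 1·48.75 = 79.22 kips → 59.4 kips.
Block shear: A_gv = 1.812, A_nv = 1.25, A_nt = 0.25 in²; R_n = min(0.6F_uA_nv, 0.6F_yA_gv) + U_bs·F_u·A_nt = 65 kips → 48.8 kips.
Bolt shear governs: 31.3 kips.

31.3 kips (bolt shear governs)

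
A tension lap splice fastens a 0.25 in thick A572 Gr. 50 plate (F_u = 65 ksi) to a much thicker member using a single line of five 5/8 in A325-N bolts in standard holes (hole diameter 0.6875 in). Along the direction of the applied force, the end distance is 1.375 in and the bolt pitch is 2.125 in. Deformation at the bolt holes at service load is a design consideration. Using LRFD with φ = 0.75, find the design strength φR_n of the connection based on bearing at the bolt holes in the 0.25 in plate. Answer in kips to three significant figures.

88.2 kips

Per bolt r_n = 1.2 l_c t F_u ≤ 2.4 d t F_u; upper limit = 2.4 × 0.625 × 0.25 × 65 = 24.38 kips.
Edge bolt: l_c = 1.375 − 0.6875/2 = 1.031 in → 1.2 × 1.031 × 0.25 × 65 = 20.11 → r_n = 20.11 kips.
Interior bolts: l_c = 2.125 − 0.6875 = 1.438 in → 1.2 × 1.438 × 0.25 × 65 = 28.03 → r_n = 24.38 kips.
R_n = 1 × 20.11 + 4 × 24.38 = 117.6 kips.
Design strength φR_n = 0.75 × 117.6 = 88.2 kips.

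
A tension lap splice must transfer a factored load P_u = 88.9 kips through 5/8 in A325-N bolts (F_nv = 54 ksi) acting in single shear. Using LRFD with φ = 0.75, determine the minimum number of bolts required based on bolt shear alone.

A_b = π·0.625²/4 = 0.3068 in².
Per-bolt design strength φR_n = 0.75 × 54 × 0.3068 × 1 = 12.43 kips.
n ≥ 88.9 / 12.43 = 7.155 → use 8 bolts.

8 bolts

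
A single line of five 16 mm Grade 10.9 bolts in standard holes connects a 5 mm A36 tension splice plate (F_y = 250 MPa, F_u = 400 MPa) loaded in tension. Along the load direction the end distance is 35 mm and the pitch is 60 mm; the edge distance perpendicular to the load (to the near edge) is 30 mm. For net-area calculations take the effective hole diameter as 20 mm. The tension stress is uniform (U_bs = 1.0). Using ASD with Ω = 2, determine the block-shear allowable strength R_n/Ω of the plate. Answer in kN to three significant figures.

Shear plane L_v = 35 + 4·60 = 275 mm; A_gv = 275 × 5 = 1375 mm².
A_nv = (275 − 4.5·20) × 5 = 925 mm².
A_nt = (30 − 0.5·20) × 5 = 100 mm².
0.6 F_u A_nv = 222 kN; 0.6 F_y A_gv = 206.2 kN → shear yielding governs the shear term.
R_n = 206.2 + 1.0 × 400 × 100 / 1000 = 246.2 kN.
Allowable strength R_n/Ω = 246.2 / 2 = 123 kN.

123 kN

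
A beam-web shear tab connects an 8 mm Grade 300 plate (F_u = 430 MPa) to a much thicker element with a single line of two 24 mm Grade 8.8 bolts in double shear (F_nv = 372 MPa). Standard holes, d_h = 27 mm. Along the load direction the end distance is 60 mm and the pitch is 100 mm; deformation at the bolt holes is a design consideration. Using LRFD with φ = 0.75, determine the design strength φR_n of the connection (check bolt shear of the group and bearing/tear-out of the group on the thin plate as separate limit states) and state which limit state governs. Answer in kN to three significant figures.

293 kN (bearing governs)

Bolt shear: A_b = π·24²/4 = 452.4 mm²; R_n = 372 × 452.4 × 2 × 2 / 1000 = 673.2 kN → 0.75 × 673.2 = 505 kN.
Bearing (1.2 l_c t F_u ≤ 2.4 d t F_u): upper limit = 2.4·24·8·430 / 1000 = 198.1 kN.
  Edge l_c = 60 − 27/2 = 46.5 → r_n = 192 kN; interior l_c = 100 − 27 = 73 → r_n = 198.1 kN.
  R_n,bearing = 1·192 + 1·198.1 = 390.1 kN → 0.75 × 390.1 = 293 kN.
Bearing governs: 293 kN.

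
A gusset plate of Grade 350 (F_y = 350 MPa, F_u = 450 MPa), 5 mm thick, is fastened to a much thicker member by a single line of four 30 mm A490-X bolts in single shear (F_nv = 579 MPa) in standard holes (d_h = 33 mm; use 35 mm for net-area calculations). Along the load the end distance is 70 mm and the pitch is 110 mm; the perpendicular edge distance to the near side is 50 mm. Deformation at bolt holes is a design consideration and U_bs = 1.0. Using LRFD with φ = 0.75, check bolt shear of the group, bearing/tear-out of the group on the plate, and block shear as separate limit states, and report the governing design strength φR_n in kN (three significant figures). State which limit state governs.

336 kN (block shear governs)

Bolt shear: A_b = π·30²/4 = 706.9 mm²; R_n = 579 × 706.9 × 4 × 1 / 1000 = 1637 kN → 0.75 × 1637 = 1230 kN.
Bearing: edge l_c = 53.5, r_n = 144.5 kN; interior l_c = 77, r_n = 162 kN; R_n = 144.5 + 3·162 = 630.5 kN → 473 kN.
Block shear: A_gv = 2000, A_nv = 1388, A_nt = 162.5 mm²; R_n = min(0.6F_uA_nv, 0.6F_yA_gv) + U_bs·F_u·A_nt = 447.8 kN → 336 kN.
Block shear governs: 336 kN.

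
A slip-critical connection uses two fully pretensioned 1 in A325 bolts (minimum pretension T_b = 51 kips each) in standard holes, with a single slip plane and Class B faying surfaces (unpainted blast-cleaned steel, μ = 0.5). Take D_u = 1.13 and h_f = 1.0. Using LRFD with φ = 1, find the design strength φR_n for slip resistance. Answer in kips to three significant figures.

57.6 kips

R_n = μ · D_u · h_f · T_b · n_s · n_b = 0.5 × 1.13 × 1.0 × 51 × 1 × 2 = 57.63 kips.
Design strength φR_n = 1 × 57.63 = 57.6 kips.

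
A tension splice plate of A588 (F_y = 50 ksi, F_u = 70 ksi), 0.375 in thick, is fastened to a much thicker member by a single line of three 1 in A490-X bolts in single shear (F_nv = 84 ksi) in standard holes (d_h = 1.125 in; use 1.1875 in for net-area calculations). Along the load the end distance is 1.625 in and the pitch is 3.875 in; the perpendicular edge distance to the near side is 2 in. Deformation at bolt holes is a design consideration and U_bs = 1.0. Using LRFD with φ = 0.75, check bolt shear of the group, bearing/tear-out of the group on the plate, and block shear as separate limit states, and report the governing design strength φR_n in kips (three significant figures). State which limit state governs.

Bolt shear: A_b = π·1²/4 = 0.7854 in²; R_n = 84 × 0.7854 × 3 × 1 = 197.9 kips → 0.75 × 197.9 = 148 kips.
Bearing: edge l_c = 1.062, r_n = 33.47 kips; interior l_c = 2.75, r_n = 63 kips; R_n = 33.47 + 2·63 = 159.5 kips → 120 kips.
Block shear: A_gv = 3.516, A_nv = 2.402, A_nt = 0.5273 in²; R_n = min(0.6F_uA_nv, 0.6F_yA_gv) + U_bs·F_u·A_nt = 137.8 kips → 103 kips.
Block shear governs: 103 kips.

103 kips (block shear governs)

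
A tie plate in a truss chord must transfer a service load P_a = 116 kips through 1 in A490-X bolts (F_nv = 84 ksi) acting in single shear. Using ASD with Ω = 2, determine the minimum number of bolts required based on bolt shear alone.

4 bolts

A_b = π·1²/4 = 0.7854 in².
Per-bolt allowable strength R_n/Ω = 84 × 0.7854 × 1 / 2 = 32.99 kips.
n ≥ 116 / 32.99 = 3.517 → use 4 bolts.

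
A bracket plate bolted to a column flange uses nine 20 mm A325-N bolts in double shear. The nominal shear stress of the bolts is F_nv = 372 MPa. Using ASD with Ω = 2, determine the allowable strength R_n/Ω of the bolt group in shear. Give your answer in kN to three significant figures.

A_b = π × 20² / 4 = 314.2 mm².
R_n = F_nv · A_b · n · n_s = 372 × 314.2 × 9 × 2 / 1000 = 2104 kN.
Allowable strength R_n/Ω = 2104 / 2 = 1050 kN.

1050 kN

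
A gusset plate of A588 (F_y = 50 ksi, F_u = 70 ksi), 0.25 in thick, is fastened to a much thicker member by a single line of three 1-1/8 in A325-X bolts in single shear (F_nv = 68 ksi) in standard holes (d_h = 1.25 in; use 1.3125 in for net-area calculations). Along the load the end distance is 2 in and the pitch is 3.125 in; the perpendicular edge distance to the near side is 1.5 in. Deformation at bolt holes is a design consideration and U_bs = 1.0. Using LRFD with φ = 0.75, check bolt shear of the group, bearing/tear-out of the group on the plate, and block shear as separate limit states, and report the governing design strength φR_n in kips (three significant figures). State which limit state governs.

50.2 kips (block shear governs)

Bolt shear: A_b = π·1.125²/4 = 0.994 in²; R_n = 68 × 0.994 × 3 × 1 = 202.8 kips → 0.75 × 202.8 = 152 kips.
Bearing: edge l_c = 1.375, r_n = 28.88 kips; interior l_c = 1.875, r_n = 39.38 kips; R_n = 28.88 + 2·39.38 = 107.6 kips → 80.7 kips.
Block shear: A_gv = 2.062, A_nv = 1.242, A_nt = 0.2109 in²; R_n = min(0.6F_uA_nv, 0.6F_yA_gv) + U_bs·F_u·A_nt = 66.94 kips → 50.2 kips.
Block shear governs: 50.2 kips.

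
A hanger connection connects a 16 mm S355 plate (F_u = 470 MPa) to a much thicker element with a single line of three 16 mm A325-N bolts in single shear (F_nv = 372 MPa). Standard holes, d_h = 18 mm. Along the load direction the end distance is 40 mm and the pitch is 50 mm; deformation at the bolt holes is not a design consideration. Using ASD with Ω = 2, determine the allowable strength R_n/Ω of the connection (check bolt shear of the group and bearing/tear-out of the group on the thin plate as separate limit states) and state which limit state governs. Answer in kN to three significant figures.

Bolt shear: A_b = π·16²/4 = 201.1 mm²; R_n = 372 × 201.1 × 3 × 1 / 1000 = 224.4 kN → 224.4 / 2 = 112 kN.
Bearing (1.5 l_c t F_u ≤ 3.0 d t F_u): upper limit = 3.0·16·16·470 / 1000 = 361 kN.
  Edge l_c = 40 − 18/2 = 31 → r_n = 349.7 kN; interior l_c = 50 − 18 = 32 → r_n = 361 kN.
  R_n,bearing = 1·349.7 + 2·361 = 1072 kN → 1072 / 2 = 536 kN.
Bolt shear governs: 112 kN.

112 kN (bolt shear governs)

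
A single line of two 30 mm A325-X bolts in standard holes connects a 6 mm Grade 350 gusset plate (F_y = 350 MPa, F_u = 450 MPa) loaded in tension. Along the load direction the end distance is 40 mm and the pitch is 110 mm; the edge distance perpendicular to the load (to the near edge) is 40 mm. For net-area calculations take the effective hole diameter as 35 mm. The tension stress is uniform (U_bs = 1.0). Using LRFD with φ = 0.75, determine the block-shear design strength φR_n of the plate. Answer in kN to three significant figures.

164 kN

Shear plane L_v = 40 + 1·110 = 150 mm; A_gv = 150 × 6 = 900 mm².
A_nv = (150 − 1.5·35) × 6 = 585 mm².
A_nt = (40 − 0.5·35) × 6 = 135 mm².
0.6 F_u A_nv = 158 kN; 0.6 F_y A_gv = 189 kN → shear rupture governs the shear term.
R_n = 158 + 1.0 × 450 × 135 / 1000 = 218.7 kN.
Design strength φR_n = 0.75 × 218.7 = 164 kN.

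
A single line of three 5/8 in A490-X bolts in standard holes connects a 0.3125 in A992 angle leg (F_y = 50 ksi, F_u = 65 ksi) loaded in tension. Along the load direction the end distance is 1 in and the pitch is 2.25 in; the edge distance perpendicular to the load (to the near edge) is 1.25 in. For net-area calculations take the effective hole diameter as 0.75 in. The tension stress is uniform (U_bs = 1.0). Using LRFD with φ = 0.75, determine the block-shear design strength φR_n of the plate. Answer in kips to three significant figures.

46.5 kips

Shear plane L_v = 1 + 2·2.25 = 5.5 in; A_gv = 5.5 × 0.3125 = 1.719 in².
A_nv = (5.5 − 2.5·0.75) × 0.3125 = 1.133 in².
A_nt = (1.25 − 0.5·0.75) × 0.3125 = 0.2734 in².
0.6 F_u A_nv = 44.18 kips; 0.6 F_y A_gv = 51.56 kips → shear rupture governs the shear term.
R_n = 44.18 + 1.0 × 65 × 0.2734 = 61.95 kips.
Design strength φR_n = 0.75 × 61.95 = 46.5 kips.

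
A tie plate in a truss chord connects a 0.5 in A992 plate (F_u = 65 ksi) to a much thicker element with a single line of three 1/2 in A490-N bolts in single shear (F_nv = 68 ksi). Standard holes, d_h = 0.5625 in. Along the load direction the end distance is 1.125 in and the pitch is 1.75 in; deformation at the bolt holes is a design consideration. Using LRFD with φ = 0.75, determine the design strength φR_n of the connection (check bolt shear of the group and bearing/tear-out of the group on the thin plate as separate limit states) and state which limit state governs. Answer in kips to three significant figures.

Bolt shear: A_b = π·0.5²/4 = 0.1963 in²; R_n = 68 × 0.1963 × 3 × 1 = 40.06 kips → 0.75 × 40.06 = 30 kips.
Bearing (1.2 l_c t F_u ≤ 2.4 d t F_u): upper limit = 2.4·0.5·0.5·65 = 39 kips.
  Edge l_c = 1.125 − 0.5625/2 = 0.8438 → r_n = 32.91 kips; interior l_c = 1.75 − 0.5625 = 1.188 → r_n = 39 kips.
  R_n,bearing = 1·32.91 + 2·39 = 110.9 kips → 0.75 × 110.9 = 83.2 kips.
Bolt shear governs: 30 kips.

30 kips (bolt shear governs)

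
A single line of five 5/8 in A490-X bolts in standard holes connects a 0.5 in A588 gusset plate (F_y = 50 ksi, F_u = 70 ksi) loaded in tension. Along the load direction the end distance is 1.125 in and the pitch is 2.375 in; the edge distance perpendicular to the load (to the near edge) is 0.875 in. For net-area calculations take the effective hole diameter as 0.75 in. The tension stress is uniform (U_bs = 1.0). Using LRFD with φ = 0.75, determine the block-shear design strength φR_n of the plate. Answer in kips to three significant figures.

Shear plane L_v = 1.125 + 4·2.375 = 10.62 in; A_gv = 10.62 × 0.5 = 5.312 in².
A_nv = (10.62 − 4.5·0.75) × 0.5 = 3.625 in².
A_nt = (0.875 − 0.5·0.75) × 0.5 = 0.25 in².
0.6 F_u A_nv = 152.2 kips; 0.6 F_y A_gv = 159.4 kips → shear rupture governs the shear term.
R_n = 152.2 + 1.0 × 70 × 0.25 = 169.8 kips.
Design strength φR_n = 0.75 × 169.8 = 127 kips.

127 kips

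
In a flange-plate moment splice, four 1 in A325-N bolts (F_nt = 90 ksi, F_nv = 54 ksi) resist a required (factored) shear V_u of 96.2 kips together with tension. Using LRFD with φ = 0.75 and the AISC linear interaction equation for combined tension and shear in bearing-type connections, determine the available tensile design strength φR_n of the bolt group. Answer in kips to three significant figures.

115 kips

A_b = π·1²/4 = 0.7854 in²; f_rv = 96.2 / (4 × 0.7854) = 30.62 ksi.
F'_nt = 1.3 F_nt − (F_nt / φF_nv) f_rv = 1.3·90 − (90/(0.75·54))·30.62 = 48.95 ksi, capped at F_nt → F'_nt = 48.95 ksi.
R_n = F'_nt · A_b · n = 48.95 × 0.7854 × 4 = 153.8 kips.
Design strength φR_n = 0.75 × 153.8 = 115 kips.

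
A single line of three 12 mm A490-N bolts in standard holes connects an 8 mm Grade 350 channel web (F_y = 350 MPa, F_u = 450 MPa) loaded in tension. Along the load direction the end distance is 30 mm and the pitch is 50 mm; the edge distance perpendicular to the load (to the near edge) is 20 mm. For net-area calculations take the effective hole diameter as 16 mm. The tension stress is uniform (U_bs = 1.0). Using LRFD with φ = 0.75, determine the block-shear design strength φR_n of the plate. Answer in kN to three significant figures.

Shear plane L_v = 30 + 2·50 = 130 mm; A_gv = 130 × 8 = 1040 mm².
A_nv = (130 − 2.5·16) × 8 = 720 mm².
A_nt = (20 − 0.5·16) × 8 = 96 mm².
0.6 F_u A_nv = 194.4 kN; 0.6 F_y A_gv = 218.4 kN → shear rupture governs the shear term.
R_n = 194.4 + 1.0 × 450 × 96 / 1000 = 237.6 kN.
Design strength φR_n = 0.75 × 237.6 = 178 kN.

178 kN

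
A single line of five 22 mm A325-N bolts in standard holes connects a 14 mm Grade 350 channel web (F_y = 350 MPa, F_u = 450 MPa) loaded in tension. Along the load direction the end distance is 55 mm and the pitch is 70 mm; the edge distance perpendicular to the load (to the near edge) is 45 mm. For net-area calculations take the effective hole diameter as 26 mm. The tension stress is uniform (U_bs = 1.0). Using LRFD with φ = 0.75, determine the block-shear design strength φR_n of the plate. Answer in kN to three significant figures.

Shear plane L_v = 55 + 4·70 = 335 mm; A_gv = 335 × 14 = 4690 mm².
A_nv = (335 − 4.5·26) × 14 = 3052 mm².
A_nt = (45 − 0.5·26) × 14 = 448 mm².
0.6 F_u A_nv = 824 kN; 0.6 F_y A_gv = 984.9 kN → shear rupture governs the shear term.
R_n = 824 + 1.0 × 450 × 448 / 1000 = 1026 kN.
Design strength φR_n = 0.75 × 1026 = 769 kN.

769 kN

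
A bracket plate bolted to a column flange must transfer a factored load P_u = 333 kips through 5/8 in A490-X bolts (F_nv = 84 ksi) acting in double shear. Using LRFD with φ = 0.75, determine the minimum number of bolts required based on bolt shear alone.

9 bolts

A_b = π·0.625²/4 = 0.3068 in².
Per-bolt design strength φR_n = 0.75 × 84 × 0.3068 × 2 = 38.66 kips.
n ≥ 333 / 38.66 = 8.614 → use 9 bolts.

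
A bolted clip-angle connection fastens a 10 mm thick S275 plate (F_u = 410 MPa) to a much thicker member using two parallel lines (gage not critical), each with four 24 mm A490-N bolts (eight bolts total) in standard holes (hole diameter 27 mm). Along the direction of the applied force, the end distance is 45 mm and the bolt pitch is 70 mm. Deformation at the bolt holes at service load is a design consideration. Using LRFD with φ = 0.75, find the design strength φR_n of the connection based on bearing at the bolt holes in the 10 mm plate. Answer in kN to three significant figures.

1180 kN

Per bolt r_n = 1.2 l_c t F_u ≤ 2.4 d t F_u; upper limit = 2.4 × 24 × 10 × 410 / 1000 = 236.2 kN.
Edge bolt: l_c = 45 − 27/2 = 31.5 mm → 1.2 × 31.5 × 10 × 410 / 1000 = 155 → r_n = 155 kN.
Interior bolts: l_c = 70 − 27 = 43 mm → 1.2 × 43 × 10 × 410 / 1000 = 211.6 → r_n = 211.6 kN.
R_n = 2 × 155 + 6 × 211.6 = 1579 kN.
Design strength φR_n = 0.75 × 1579 = 1180 kN.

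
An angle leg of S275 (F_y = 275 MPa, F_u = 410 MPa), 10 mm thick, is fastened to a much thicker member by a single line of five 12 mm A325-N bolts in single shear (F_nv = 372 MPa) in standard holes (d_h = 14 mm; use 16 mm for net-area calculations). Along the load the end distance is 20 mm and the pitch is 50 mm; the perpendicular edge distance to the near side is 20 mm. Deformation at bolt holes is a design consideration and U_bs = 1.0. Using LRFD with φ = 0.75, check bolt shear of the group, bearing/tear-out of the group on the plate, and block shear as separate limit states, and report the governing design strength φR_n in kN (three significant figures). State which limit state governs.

Bolt shear: A_b = π·12²/4 = 113.1 mm²; R_n = 372 × 113.1 × 5 × 1 / 1000 = 210.4 kN → 0.75 × 210.4 = 158 kN.
Bearing: edge l_c = 13, r_n = 63.96 kN; interior l_c = 36, r_n = 118.1 kN; R_n = 63.96 + 4·118.1 = 536.3 kN → 402 kN.
Block shear: A_gv = 2200, A_nv = 1480, A_nt = 120 mm²; R_n = min(0.6F_uA_nv, 0.6F_yA_gv) + U_bs·F_u·A_nt = 412.2 kN → 309 kN.
Bolt shear governs: 158 kN.

158 kN (bolt shear governs)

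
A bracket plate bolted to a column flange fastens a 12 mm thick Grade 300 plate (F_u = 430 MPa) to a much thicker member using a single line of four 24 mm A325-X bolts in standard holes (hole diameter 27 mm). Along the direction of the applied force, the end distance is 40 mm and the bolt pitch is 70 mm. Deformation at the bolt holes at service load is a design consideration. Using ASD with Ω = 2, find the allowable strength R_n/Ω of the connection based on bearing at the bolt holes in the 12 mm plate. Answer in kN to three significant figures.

Per bolt r_n = 1.2 l_c t F_u ≤ 2.4 d t F_u; upper limit = 2.4 × 24 × 12 × 430 / 1000 = 297.2 kN.
Edge bolt: l_c = 40 − 27/2 = 26.5 mm → 1.2 × 26.5 × 12 × 430 / 1000 = 164.1 → r_n = 164.1 kN.
Interior bolts: l_c = 70 − 27 = 43 mm → 1.2 × 43 × 12 × 430 / 1000 = 266.3 → r_n = 266.3 kN.
R_n = 1 × 164.1 + 3 × 266.3 = 962.9 kN.
Allowable strength R_n/Ω = 962.9 / 2 = 481 kN.

481 kN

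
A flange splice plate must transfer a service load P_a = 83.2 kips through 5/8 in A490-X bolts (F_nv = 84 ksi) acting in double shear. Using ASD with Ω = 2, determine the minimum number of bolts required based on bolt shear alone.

A_b = π·0.625²/4 = 0.3068 in².
Per-bolt allowable strength R_n/Ω = 84 × 0.3068 × 2 / 2 = 25.77 kips.
n ≥ 83.2 / 25.77 = 3.228 → use 4 bolts.

4 bolts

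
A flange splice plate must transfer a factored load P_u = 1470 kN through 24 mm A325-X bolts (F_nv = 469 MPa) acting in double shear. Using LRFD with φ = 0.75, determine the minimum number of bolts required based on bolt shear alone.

5 bolts

A_b = π·24²/4 = 452.4 mm².
Per-bolt design strength φR_n = 0.75 × 469 × 452.4 × 2 / 1000 = 318.3 kN.
n ≥ 1470 / 318.3 = 4.619 → use 5 bolts.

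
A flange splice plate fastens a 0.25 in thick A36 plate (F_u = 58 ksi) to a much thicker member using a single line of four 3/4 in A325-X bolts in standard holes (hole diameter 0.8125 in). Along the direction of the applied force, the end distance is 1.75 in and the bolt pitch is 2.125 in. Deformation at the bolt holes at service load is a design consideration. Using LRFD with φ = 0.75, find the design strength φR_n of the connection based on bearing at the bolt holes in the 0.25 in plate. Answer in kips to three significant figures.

68.9 kips

Per bolt r_n = 1.2 l_c t F_u ≤ 2.4 d t F_u; upper limit = 2.4 × 0.75 × 0.25 × 58 = 26.1 kips.
Edge bolt: l_c = 1.75 − 0.8125/2 = 1.344 in → 1.2 × 1.344 × 0.25 × 58 = 23.38 → r_n = 23.38 kips.
Interior bolts: l_c = 2.125 − 0.8125 = 1.312 in → 1.2 × 1.312 × 0.25 × 58 = 22.84 → r_n = 22.84 kips.
R_n = 1 × 23.38 + 3 × 22.84 = 91.89 kips.
Design strength φR_n = 0.75 × 91.89 = 68.9 kips.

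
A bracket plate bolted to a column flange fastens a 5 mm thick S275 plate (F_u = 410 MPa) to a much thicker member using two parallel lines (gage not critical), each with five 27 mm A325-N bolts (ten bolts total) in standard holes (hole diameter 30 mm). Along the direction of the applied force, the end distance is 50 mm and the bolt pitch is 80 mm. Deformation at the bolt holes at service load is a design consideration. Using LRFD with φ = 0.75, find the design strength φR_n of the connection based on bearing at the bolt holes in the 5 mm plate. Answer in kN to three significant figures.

Per bolt r_n = 1.2 l_c t F_u ≤ 2.4 d t F_u; upper limit = 2.4 × 27 × 5 × 410 / 1000 = 132.8 kN.
Edge bolt: l_c = 50 − 30/2 = 35 mm → 1.2 × 35 × 5 × 410 / 1000 = 86.1 → r_n = 86.1 kN.
Interior bolts: l_c = 80 − 30 = 50 mm → 1.2 × 50 × 5 × 410 / 1000 = 123 → r_n = 123 kN.
R_n = 2 × 86.1 + 8 × 123 = 1156 kN.
Design strength φR_n = 0.75 × 1156 = 867 kN.

867 kN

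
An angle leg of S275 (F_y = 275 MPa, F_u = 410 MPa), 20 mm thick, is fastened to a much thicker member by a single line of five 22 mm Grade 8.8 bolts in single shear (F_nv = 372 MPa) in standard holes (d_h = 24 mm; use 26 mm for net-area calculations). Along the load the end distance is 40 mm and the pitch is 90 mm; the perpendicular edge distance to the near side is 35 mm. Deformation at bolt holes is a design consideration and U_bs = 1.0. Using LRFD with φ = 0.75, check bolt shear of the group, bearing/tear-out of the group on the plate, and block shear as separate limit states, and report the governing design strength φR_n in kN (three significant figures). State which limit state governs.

530 kN (bolt shear governs)

Bolt shear: A_b = π·22²/4 = 380.1 mm²; R_n = 372 × 380.1 × 5 × 1 / 1000 = 707 kN → 0.75 × 707 = 530 kN.
Bearing: edge l_c = 28, r_n = 275.5 kN; interior l_c = 66, r_n = 433 kN; R_n = 275.5 + 4·433 = 2007 kN → 1510 kN.
Block shear: A_gv = 8000, A_nv = 5660, A_nt = 440 mm²; R_n = min(0.6F_uA_nv, 0.6F_yA_gv) + U_bs·F_u·A_nt = 1500 kN → 1130 kN.
Bolt shear governs: 530 kN.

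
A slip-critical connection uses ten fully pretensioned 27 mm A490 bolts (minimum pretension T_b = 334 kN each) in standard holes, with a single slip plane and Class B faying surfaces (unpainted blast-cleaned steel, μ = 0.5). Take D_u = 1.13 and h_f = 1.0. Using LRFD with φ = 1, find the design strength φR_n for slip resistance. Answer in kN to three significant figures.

1890 kN

R_n = μ · D_u · h_f · T_b · n_s · n_b = 0.5 × 1.13 × 1.0 × 334 × 1 × 10 = 1887 kN.
Design strength φR_n = 1 × 1887 = 1890 kN.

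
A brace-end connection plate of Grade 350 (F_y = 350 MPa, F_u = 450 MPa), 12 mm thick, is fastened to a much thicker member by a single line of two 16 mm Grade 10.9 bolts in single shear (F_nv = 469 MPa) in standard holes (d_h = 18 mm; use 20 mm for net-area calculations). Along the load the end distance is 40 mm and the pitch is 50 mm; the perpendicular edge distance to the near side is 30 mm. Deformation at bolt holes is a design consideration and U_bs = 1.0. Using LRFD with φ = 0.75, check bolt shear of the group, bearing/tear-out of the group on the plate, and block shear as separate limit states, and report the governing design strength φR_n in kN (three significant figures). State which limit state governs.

Bolt shear: A_b = π·16²/4 = 201.1 mm²; R_n = 469 × 201.1 × 2 × 1 / 1000 = 188.6 kN → 0.75 × 188.6 = 141 kN.
Bearing: edge l_c = 31, r_n = 200.9 kN; interior l_c = 32, r_n = 207.4 kN; R_n = 200.9 + 1·207.4 = 408.2 kN → 306 kN.
Block shear: A_gv = 1080, A_nv = 720, A_nt = 240 mm²; R_n = min(0.6F_uA_nv, 0.6F_yA_gv) + U_bs·F_u·A_nt = 302.4 kN → 227 kN.
Bolt shear governs: 141 kN.

141 kN (bolt shear governs)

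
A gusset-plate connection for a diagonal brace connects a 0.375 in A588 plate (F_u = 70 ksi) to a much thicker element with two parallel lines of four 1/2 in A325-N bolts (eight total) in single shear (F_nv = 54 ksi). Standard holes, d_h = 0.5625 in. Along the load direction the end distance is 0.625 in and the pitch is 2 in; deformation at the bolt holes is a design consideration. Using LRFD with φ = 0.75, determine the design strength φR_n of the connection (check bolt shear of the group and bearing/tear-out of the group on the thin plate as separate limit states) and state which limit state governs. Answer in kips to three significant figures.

63.6 kips (bolt shear governs)

Bolt shear: A_b = π·0.5²/4 = 0.1963 in²; R_n = 54 × 0.1963 × 8 × 1 = 84.82 kips → 0.75 × 84.82 = 63.6 kips.
Bearing (1.2 l_c t F_u ≤ 2.4 d t F_u): upper limit = 2.4·0.5·0.375·70 = 31.5 kips.
  Edge l_c = 0.625 − 0.5625/2 = 0.3438 → r_n = 10.83 kips; interior l_c = 2 − 0.5625 = 1.438 → r_n = 31.5 kips.
  R_n,bearing = 2·10.83 + 6·31.5 = 210.7 kips → 0.75 × 210.7 = 158 kips.
Bolt shear governs: 63.6 kips.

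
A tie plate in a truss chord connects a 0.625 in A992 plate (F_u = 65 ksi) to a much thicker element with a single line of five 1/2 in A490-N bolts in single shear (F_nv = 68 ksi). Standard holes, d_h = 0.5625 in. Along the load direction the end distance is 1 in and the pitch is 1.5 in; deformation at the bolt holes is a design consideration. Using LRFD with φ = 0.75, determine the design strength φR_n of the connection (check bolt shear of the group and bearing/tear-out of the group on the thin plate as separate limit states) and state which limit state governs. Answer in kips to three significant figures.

50.1 kips (bolt shear governs)

Bolt shear: A_b = π·0.5²/4 = 0.1963 in²; R_n = 68 × 0.1963 × 5 × 1 = 66.76 kips → 0.75 × 66.76 = 50.1 kips.
Bearing (1.2 l_c t F_u ≤ 2.4 d t F_u): upper limit = 2.4·0.5·0.625·65 = 48.75 kips.
  Edge l_c = 1 − 0.5625/2 = 0.7188 → r_n = 35.04 kips; interior l_c = 1.5 − 0.5625 = 0.9375 → r_n = 45.7 kips.
  R_n,bearing = 1·35.04 + 4·45.7 = 217.9 kips → 0.75 × 217.9 = 163 kips.
Bolt shear governs: 50.1 kips.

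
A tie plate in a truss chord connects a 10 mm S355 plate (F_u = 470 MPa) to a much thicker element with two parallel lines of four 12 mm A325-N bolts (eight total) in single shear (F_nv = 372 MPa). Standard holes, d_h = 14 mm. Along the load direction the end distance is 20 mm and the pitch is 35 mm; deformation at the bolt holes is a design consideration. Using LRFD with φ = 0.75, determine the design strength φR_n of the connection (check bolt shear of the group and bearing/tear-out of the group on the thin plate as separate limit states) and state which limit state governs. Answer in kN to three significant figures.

252 kN (bolt shear governs)

Bolt shear: A_b = π·12²/4 = 113.1 mm²; R_n = 372 × 113.1 × 8 × 1 / 1000 = 336.6 kN → 0.75 × 336.6 = 252 kN.
Bearing (1.2 l_c t F_u ≤ 2.4 d t F_u): upper limit = 2.4·12·10·470 / 1000 = 135.4 kN.
  Edge l_c = 20 − 14/2 = 13 → r_n = 73.32 kN; interior l_c = 35 − 14 = 21 → r_n = 118.4 kN.
  R_n,bearing = 2·73.32 + 6·118.4 = 857.3 kN → 0.75 × 857.3 = 643 kN.
Bolt shear governs: 252 kN.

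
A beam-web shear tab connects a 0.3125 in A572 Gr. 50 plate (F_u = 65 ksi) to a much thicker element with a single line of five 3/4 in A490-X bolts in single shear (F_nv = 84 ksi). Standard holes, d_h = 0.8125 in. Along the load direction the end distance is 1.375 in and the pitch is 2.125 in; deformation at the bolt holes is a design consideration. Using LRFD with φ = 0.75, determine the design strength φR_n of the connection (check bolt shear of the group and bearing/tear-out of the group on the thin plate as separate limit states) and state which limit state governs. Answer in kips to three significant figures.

114 kips (bearing governs)

Bolt shear: A_b = π·0.75²/4 = 0.4418 in²; R_n = 84 × 0.4418 × 5 × 1 = 185.6 kips → 0.75 × 185.6 = 139 kips.
Bearing (1.2 l_c t F_u ≤ 2.4 d t F_u): upper limit = 2.4·0.75·0.3125·65 = 36.56 kips.
  Edge l_c = 1.375 − 0.8125/2 = 0.9688 → r_n = 23.61 kips; interior l_c = 2.125 − 0.8125 = 1.312 → r_n = 31.99 kips.
  R_n,bearing = 1·23.61 + 4·31.99 = 151.6 kips → 0.75 × 151.6 = 114 kips.
Bearing governs: 114 kips.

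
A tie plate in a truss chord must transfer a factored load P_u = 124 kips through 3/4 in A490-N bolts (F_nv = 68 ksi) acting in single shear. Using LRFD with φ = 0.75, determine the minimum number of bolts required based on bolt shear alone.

6 bolts

A_b = π·0.75²/4 = 0.4418 in².
Per-bolt design strength φR_n = 0.75 × 68 × 0.4418 × 1 = 22.53 kips.
n ≥ 124 / 22.53 = 5.504 → use 6 bolts.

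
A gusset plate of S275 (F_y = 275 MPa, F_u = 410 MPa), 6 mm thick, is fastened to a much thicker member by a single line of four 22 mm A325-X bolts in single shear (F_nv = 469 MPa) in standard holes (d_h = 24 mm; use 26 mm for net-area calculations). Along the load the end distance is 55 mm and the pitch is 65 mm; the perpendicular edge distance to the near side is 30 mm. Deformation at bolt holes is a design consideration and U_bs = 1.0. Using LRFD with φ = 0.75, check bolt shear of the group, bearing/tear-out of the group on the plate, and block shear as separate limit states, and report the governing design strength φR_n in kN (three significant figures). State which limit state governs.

Bolt shear: A_b = π·22²/4 = 380.1 mm²; R_n = 469 × 380.1 × 4 × 1 / 1000 = 713.1 kN → 0.75 × 713.1 = 535 kN.
Bearing: edge l_c = 43, r_n = 126.9 kN; interior l_c = 41, r_n = 121 kN; R_n = 126.9 + 3·121 = 490 kN → 368 kN.
Block shear: A_gv = 1500, A_nv = 954, A_nt = 102 mm²; R_n = min(0.6F_uA_nv, 0.6F_yA_gv) + U_bs·F_u·A_nt = 276.5 kN → 207 kN.
Block shear governs: 207 kN.

207 kN (block shear governs)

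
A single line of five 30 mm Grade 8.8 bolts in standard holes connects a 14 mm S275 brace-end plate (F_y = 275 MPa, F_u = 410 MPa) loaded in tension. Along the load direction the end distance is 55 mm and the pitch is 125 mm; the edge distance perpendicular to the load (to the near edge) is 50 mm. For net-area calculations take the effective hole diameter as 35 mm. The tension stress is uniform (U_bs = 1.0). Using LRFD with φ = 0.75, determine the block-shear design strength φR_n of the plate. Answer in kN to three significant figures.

Shear plane L_v = 55 + 4·125 = 555 mm; A_gv = 555 × 14 = 7770 mm².
A_nv = (555 − 4.5·35) × 14 = 5565 mm².
A_nt = (50 − 0.5·35) × 14 = 455 mm².
0.6 F_u A_nv = 1369 kN; 0.6 F_y A_gv = 1282 kN → shear yielding governs the shear term.
R_n = 1282 + 1.0 × 410 × 455 / 1000 = 1469 kN.
Design strength φR_n = 0.75 × 1469 = 1100 kN.

1100 kN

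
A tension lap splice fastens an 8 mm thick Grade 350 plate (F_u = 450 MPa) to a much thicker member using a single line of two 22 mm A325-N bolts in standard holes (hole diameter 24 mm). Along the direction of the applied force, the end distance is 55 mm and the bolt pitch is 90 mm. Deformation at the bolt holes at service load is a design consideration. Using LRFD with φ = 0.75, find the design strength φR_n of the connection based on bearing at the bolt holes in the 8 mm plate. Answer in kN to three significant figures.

282 kN

Per bolt r_n = 1.2 l_c t F_u ≤ 2.4 d t F_u; upper limit = 2.4 × 22 × 8 × 450 / 1000 = 190.1 kN.
Edge bolt: l_c = 55 − 24/2 = 43 mm → 1.2 × 43 × 8 × 450 / 1000 = 185.8 → r_n = 185.8 kN.
Interior bolts: l_c = 90 − 24 = 66 mm → 1.2 × 66 × 8 × 450 / 1000 = 285.1 → r_n = 190.1 kN.
R_n = 1 × 185.8 + 1 × 190.1 = 375.8 kN.
Design strength φR_n = 0.75 × 375.8 = 282 kN.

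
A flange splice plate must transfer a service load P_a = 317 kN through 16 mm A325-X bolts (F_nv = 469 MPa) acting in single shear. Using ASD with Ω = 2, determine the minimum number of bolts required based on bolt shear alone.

7 bolts

A_b = π·16²/4 = 201.1 mm².
Per-bolt allowable strength R_n/Ω = 469 × 201.1 × 1 / 1000 / 2 = 47.15 kN.
n ≥ 317 / 47.15 = 6.723 → use 7 bolts.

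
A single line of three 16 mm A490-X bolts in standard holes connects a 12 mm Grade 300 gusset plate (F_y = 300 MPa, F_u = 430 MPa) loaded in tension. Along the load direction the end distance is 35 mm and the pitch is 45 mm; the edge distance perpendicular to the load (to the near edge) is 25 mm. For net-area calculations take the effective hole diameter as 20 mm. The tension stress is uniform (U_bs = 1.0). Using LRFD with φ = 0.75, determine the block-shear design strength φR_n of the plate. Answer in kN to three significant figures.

Shear plane L_v = 35 + 2·45 = 125 mm; A_gv = 125 × 12 = 1500 mm².
A_nv = (125 − 2.5·20) × 12 = 900 mm².
A_nt = (25 − 0.5·20) × 12 = 180 mm².
0.6 F_u A_nv = 232.2 kN; 0.6 F_y A_gv = 270 kN → shear rupture governs the shear term.
R_n = 232.2 + 1.0 × 430 × 180 / 1000 = 309.6 kN.
Design strength φR_n = 0.75 × 309.6 = 232 kN.

232 kN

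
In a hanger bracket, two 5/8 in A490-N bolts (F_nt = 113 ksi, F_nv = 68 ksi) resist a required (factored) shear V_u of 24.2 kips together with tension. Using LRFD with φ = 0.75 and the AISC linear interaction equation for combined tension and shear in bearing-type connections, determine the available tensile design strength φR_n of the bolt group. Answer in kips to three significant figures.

27.4 kips

A_b = π·0.625²/4 = 0.3068 in²; f_rv = 24.2 / (2 × 0.3068) = 39.44 ksi.
F'_nt = 1.3 F_nt − (F_nt / φF_nv) f_rv = 1.3·113 − (113/(0.75·68))·39.44 = 59.51 ksi, capped at F_nt → F'_nt = 59.51 ksi.
R_n = F'_nt · A_b · n = 59.51 × 0.3068 × 2 = 36.52 kips.
Design strength φR_n = 0.75 × 36.52 = 27.4 kips.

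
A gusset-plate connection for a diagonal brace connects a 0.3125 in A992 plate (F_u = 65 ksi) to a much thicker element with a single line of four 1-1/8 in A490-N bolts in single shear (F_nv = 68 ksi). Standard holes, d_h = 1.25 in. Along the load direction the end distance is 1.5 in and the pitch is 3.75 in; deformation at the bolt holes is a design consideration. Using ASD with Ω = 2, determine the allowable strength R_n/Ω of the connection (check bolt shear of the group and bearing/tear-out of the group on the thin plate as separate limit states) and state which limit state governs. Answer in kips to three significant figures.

Bolt shear: A_b = π·1.125²/4 = 0.994 in²; R_n = 68 × 0.994 × 4 × 1 = 270.4 kips → 270.4 / 2 = 135 kips.
Bearing (1.2 l_c t F_u ≤ 2.4 d t F_u): upper limit = 2.4·1.125·0.3125·65 = 54.84 kips.
  Edge l_c = 1.5 − 1.25/2 = 0.875 → r_n = 21.33 kips; interior l_c = 3.75 − 1.25 = 2.5 → r_n = 54.84 kips.
  R_n,bearing = 1·21.33 + 3·54.84 = 185.9 kips → 185.9 / 2 = 92.9 kips.
Bearing governs: 92.9 kips.

92.9 kips (bearing governs)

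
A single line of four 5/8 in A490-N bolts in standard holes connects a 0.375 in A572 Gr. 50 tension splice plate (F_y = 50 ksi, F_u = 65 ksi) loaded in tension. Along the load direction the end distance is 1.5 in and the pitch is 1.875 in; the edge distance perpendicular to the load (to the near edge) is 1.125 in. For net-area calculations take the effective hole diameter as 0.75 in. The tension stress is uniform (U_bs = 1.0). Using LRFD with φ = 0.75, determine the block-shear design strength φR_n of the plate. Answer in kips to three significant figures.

63.1 kips

Shear plane L_v = 1.5 + 3·1.875 = 7.125 in; A_gv = 7.125 × 0.375 = 2.672 in².
A_nv = (7.125 − 3.5·0.75) × 0.375 = 1.688 in².
A_nt = (1.125 − 0.5·0.75) × 0.375 = 0.2812 in².
0.6 F_u A_nv = 65.81 kips; 0.6 F_y A_gv = 80.16 kips → shear rupture governs the shear term.
R_n = 65.81 + 1.0 × 65 × 0.2812 = 84.09 kips.
Design strength φR_n = 0.75 × 84.09 = 63.1 kips.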